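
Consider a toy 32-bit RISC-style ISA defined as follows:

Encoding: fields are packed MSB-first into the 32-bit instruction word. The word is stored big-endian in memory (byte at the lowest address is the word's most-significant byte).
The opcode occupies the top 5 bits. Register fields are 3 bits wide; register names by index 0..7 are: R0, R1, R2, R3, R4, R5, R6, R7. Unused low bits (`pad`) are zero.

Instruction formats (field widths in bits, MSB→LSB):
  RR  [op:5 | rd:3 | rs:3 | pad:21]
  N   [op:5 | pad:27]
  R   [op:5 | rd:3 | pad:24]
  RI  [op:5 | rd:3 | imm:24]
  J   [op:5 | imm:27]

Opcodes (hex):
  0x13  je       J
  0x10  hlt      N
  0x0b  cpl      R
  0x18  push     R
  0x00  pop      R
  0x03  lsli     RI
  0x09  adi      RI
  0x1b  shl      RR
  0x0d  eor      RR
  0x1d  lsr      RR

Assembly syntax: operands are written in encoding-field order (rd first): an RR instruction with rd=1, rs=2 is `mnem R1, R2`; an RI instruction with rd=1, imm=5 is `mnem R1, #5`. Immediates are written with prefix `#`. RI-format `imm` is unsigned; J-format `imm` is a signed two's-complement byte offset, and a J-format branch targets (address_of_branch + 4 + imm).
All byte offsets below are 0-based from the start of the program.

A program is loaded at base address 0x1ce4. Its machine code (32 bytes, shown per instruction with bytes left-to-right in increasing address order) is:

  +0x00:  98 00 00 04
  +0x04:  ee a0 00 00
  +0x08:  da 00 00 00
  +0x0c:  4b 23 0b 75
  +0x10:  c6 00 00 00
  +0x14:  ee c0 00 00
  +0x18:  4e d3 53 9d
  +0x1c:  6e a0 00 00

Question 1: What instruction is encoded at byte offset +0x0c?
adi R3, #2296693

@+0c  big-endian(4b 23 0b 75) = 0x4b230b75
  op=0x4b230b75>>27=0x9 ⇒ adi (RI)
  rd@[26:24]=0x3 ⇒ R3
  imm@[23:0]=0x230b75 ⇒ #2296693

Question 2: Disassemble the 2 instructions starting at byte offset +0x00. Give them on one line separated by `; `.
je #4; lsr R6, R5

off 0x00: read 98 00 00 04 as big → 0x98000004
  op=0x98000004>>27=0x13 ⇒ je (J)
  imm: (w>>0)&0x7ffffff=0x4 → #4
off 0x04: read ee a0 00 00 as big → 0xeea00000
  op=0xeea00000>>27=0x1d ⇒ lsr (RR)
  rd: (w>>24)&0x7=0x6 → R6
  rs: (w>>21)&0x7=0x5 → R5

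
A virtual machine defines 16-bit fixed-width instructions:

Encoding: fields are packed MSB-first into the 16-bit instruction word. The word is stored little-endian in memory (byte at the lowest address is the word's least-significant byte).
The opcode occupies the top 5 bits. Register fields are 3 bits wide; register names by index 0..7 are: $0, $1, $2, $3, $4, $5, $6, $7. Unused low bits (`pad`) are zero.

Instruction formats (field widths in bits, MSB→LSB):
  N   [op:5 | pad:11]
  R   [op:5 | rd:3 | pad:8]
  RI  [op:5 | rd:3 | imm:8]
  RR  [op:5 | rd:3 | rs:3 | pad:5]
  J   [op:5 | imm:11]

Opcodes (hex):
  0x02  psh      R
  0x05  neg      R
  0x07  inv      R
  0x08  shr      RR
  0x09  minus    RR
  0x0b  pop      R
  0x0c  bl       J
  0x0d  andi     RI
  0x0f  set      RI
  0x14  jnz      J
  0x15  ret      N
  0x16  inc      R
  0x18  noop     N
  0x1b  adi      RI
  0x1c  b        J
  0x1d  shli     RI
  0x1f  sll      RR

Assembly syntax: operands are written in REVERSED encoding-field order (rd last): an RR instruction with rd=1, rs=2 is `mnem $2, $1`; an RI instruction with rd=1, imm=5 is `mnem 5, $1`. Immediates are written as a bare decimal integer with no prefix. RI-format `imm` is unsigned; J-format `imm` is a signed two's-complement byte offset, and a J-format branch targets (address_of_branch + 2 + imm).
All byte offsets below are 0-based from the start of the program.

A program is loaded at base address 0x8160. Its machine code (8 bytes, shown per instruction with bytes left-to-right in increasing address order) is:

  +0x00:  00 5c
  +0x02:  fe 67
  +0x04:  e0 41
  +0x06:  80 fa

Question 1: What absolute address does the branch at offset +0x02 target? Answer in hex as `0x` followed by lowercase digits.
+0x02: fe 67 ⇒ word 0x67fe (little)
  opcode bits[15:11]=0xc: bl/J
  imm: (w>>0)&0x7ff=0x7fe (s11→-2) → -2
  target = base 0x8160 + off 0x02 + 2 + imm -2 = 0x8162

0x8162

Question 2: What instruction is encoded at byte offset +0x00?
@+00  little-endian(00 5c) = 0x5c00
  op=0x5c00>>11=0xb ⇒ pop (R)
  rd: (w>>8)&0x7=0x4 → $4

pop $4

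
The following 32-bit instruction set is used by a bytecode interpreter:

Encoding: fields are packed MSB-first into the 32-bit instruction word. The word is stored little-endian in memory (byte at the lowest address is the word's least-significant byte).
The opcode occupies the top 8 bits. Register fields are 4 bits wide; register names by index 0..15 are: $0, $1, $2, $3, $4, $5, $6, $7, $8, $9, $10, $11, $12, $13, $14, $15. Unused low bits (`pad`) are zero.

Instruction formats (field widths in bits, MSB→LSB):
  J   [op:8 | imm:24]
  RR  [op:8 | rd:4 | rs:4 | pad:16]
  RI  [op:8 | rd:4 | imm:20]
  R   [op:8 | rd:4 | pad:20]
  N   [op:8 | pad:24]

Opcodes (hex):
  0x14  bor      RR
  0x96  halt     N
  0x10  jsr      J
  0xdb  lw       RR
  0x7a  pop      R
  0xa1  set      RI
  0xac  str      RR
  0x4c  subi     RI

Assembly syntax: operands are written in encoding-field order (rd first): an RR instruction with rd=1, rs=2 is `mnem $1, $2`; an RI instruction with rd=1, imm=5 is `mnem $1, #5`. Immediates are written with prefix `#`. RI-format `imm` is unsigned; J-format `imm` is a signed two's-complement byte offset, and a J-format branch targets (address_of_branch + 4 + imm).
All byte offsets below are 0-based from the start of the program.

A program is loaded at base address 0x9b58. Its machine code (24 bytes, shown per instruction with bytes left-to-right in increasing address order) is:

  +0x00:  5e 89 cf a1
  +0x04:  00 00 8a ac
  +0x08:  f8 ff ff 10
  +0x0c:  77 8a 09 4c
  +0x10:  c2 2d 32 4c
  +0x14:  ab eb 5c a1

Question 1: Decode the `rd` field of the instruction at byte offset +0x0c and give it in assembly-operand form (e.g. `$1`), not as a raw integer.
$0

@+0c  little-endian(77 8a 09 4c) = 0x4c098a77
  opcode bits[31:24]=0x4c: subi/RI
  rd@[23:20]=0x0 ⇒ $0
  imm@[19:0]=0x98a77 ⇒ #625271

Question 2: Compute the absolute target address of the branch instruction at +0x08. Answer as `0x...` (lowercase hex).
[08] f8 ff ff 10 → 0x10fffff8
  opcode bits[31:24]=0x10: jsr/J
  imm: (w>>0)&0xffffff=0xfffff8 (s24→-8) → #-8
  target = base 0x9b58 + off 0x08 + 4 + imm -8 = 0x9b5c

0x9b5c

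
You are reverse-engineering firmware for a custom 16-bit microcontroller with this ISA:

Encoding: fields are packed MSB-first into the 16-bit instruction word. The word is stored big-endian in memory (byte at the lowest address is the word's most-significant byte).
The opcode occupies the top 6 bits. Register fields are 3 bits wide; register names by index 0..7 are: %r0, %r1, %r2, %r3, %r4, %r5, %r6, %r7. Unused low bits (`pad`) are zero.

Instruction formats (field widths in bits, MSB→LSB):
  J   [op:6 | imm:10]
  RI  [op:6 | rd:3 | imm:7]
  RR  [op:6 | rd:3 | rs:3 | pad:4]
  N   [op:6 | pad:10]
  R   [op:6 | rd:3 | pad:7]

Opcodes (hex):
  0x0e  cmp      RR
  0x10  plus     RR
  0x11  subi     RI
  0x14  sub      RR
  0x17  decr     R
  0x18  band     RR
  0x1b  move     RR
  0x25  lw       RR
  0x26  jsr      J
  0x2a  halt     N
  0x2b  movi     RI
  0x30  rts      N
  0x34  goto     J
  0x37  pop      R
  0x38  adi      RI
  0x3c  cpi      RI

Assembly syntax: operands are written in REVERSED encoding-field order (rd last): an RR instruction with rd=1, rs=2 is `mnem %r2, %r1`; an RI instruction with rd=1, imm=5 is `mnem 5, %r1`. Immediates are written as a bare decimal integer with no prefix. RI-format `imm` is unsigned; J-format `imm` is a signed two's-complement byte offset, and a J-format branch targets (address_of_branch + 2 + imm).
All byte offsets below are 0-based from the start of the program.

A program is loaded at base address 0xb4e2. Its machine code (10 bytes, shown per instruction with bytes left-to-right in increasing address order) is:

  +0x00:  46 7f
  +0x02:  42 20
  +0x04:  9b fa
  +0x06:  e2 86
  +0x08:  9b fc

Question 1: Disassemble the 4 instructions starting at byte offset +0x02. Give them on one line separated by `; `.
plus %r2, %r4; jsr -6; adi 6, %r5; jsr -4

+0x02: 42 20 ⇒ word 0x4220 (big)
  top 6b → 0x10 → plus [RR]
  rd: (w>>7)&0x7=0x4 → %r4
  rs: (w>>4)&0x7=0x2 → %r2
+0x04: 9b fa ⇒ word 0x9bfa (big)
  top 6b → 0x26 → jsr [J]
  imm: (w>>0)&0x3ff=0x3fa (s10→-6) → -6
+0x06: e2 86 ⇒ word 0xe286 (big)
  top 6b → 0x38 → adi [RI]
  rd: (w>>7)&0x7=0x5 → %r5
  imm: (w>>0)&0x7f=0x6 → 6
+0x08: 9b fc ⇒ word 0x9bfc (big)
  top 6b → 0x26 → jsr [J]
  imm: (w>>0)&0x3ff=0x3fc (s10→-4) → -4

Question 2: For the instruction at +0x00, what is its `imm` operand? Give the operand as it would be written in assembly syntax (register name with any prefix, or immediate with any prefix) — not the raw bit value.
+0x00: 46 7f ⇒ word 0x467f (big)
  op=0x467f>>10=0x11 ⇒ subi (RI)
  [9:7] rd=4 = %r4
  [6:0] imm=127 = 127

127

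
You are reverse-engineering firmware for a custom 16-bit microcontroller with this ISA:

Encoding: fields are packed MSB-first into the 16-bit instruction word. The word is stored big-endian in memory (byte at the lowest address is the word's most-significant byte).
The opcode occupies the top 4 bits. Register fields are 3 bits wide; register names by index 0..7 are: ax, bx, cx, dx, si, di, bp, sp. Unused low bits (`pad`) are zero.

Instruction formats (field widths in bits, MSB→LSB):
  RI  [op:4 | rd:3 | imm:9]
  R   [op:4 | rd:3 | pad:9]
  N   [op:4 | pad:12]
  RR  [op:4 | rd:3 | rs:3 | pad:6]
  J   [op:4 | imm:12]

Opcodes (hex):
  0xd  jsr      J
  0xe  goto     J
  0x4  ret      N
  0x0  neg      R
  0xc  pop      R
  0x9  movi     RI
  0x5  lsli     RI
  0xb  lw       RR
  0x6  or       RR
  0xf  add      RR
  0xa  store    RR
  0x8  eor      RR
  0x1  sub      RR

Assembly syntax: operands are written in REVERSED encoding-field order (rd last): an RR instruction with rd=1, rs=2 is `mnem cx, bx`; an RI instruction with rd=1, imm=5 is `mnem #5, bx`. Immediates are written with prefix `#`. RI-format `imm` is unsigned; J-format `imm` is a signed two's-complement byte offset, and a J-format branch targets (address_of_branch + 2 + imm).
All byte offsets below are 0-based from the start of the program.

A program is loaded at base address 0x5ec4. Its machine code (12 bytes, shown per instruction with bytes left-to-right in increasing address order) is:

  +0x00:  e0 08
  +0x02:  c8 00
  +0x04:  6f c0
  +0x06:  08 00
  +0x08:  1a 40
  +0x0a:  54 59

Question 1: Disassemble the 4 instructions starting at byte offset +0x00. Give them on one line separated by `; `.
goto #8; pop si; or sp, sp; neg si

@+00  big-endian(e0 08) = 0xe008
  top 4b → 0xe → goto [J]
  imm: (w>>0)&0xfff=0x8 → #8
@+02  big-endian(c8 00) = 0xc800
  top 4b → 0xc → pop [R]
  rd: (w>>9)&0x7=0x4 → si
@+04  big-endian(6f c0) = 0x6fc0
  top 4b → 0x6 → or [RR]
  rd: (w>>9)&0x7=0x7 → sp
  rs: (w>>6)&0x7=0x7 → sp
@+06  big-endian(08 00) = 0x0800
  top 4b → 0x0 → neg [R]
  rd: (w>>9)&0x7=0x4 → si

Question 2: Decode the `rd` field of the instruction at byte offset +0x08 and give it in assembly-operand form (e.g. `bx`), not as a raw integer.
di

+0x08: 1a 40 ⇒ word 0x1a40 (big)
  opcode bits[15:12]=0x1: sub/RR
  rd: (w>>9)&0x7=0x5 → di
  rs: (w>>6)&0x7=0x1 → bx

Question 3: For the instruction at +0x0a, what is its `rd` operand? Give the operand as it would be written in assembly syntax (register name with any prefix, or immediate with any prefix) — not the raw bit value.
cx

+0x0a: 54 59 ⇒ word 0x5459 (big)
  top 4b → 0x5 → lsli [RI]
  [11:9] rd=2 = cx
  [8:0] imm=89 = #89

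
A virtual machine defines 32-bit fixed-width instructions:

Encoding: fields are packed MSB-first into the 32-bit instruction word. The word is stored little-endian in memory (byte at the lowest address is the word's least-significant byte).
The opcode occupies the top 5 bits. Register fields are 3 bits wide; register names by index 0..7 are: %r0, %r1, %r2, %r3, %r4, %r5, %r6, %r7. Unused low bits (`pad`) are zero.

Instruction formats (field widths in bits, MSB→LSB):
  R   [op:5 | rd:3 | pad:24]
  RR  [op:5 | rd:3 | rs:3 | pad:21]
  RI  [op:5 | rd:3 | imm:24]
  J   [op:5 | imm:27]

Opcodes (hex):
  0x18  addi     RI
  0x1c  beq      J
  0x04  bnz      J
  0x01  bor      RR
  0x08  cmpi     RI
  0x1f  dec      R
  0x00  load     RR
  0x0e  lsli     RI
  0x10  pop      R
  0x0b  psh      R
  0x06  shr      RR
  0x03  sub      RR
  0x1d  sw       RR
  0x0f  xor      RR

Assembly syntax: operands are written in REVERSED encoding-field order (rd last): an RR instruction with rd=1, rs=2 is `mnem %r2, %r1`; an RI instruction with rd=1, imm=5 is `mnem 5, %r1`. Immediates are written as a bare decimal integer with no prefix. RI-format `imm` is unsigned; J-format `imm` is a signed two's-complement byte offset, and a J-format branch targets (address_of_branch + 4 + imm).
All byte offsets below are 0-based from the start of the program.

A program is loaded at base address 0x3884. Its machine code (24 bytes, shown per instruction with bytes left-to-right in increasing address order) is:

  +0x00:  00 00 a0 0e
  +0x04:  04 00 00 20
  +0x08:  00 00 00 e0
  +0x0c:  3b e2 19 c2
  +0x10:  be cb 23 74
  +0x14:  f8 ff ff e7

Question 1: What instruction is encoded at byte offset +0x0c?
addi 1696315, %r2

[0c] 3b e2 19 c2 → 0xc219e23b
  op=0xc219e23b>>27=0x18 ⇒ addi (RI)
  rd: (w>>24)&0x7=0x2 → %r2
  imm: (w>>0)&0xffffff=0x19e23b → 1696315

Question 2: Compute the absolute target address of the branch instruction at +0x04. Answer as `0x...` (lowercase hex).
+0x04: 04 00 00 20 ⇒ word 0x20000004 (little)
  op=0x20000004>>27=0x4 ⇒ bnz (J)
  [26:0] imm=4 = 4
  target = base 0x3884 + off 0x04 + 4 + imm 4 = 0x3890

0x3890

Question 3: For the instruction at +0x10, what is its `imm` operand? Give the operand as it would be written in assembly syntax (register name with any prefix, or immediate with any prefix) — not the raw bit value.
2345918

[10] be cb 23 74 → 0x7423cbbe
  op=0x7423cbbe>>27=0xe ⇒ lsli (RI)
  rd: (w>>24)&0x7=0x4 → %r4
  imm: (w>>0)&0xffffff=0x23cbbe → 2345918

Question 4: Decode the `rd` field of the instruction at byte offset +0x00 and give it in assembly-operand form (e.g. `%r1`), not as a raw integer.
[00] 00 00 a0 0e → 0x0ea00000
  opcode bits[31:27]=0x1: bor/RR
  rd@[26:24]=0x6 ⇒ %r6
  rs@[23:21]=0x5 ⇒ %r5

%r6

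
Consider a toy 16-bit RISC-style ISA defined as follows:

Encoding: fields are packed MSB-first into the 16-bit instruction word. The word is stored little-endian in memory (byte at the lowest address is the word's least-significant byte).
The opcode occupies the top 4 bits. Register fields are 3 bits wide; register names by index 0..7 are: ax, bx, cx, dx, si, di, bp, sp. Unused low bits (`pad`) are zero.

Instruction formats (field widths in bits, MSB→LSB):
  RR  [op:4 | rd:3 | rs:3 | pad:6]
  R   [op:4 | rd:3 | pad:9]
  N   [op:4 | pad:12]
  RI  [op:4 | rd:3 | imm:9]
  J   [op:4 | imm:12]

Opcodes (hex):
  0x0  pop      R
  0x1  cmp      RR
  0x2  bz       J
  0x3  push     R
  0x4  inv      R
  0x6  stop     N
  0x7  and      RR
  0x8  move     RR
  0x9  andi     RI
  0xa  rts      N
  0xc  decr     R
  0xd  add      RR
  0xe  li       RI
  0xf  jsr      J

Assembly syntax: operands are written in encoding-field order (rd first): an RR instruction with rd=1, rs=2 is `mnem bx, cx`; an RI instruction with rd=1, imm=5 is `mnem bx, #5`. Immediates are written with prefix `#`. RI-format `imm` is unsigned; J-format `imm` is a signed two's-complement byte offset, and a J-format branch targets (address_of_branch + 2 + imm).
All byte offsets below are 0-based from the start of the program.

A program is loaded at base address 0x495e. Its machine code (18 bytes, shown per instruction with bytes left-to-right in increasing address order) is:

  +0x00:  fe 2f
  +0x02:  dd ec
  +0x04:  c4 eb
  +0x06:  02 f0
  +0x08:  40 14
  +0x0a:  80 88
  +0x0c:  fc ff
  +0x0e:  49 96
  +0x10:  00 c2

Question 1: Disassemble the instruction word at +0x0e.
andi dx, #73

+0x0e: 49 96 ⇒ word 0x9649 (little)
  opcode bits[15:12]=0x9: andi/RI
  rd@[11:9]=0x3 ⇒ dx
  imm@[8:0]=0x49 ⇒ #73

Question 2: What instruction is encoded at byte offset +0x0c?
jsr #-4

@+0c  little-endian(fc ff) = 0xfffc
  top 4b → 0xf → jsr [J]
  [11:0] imm=4092 (s12→-4) = #-4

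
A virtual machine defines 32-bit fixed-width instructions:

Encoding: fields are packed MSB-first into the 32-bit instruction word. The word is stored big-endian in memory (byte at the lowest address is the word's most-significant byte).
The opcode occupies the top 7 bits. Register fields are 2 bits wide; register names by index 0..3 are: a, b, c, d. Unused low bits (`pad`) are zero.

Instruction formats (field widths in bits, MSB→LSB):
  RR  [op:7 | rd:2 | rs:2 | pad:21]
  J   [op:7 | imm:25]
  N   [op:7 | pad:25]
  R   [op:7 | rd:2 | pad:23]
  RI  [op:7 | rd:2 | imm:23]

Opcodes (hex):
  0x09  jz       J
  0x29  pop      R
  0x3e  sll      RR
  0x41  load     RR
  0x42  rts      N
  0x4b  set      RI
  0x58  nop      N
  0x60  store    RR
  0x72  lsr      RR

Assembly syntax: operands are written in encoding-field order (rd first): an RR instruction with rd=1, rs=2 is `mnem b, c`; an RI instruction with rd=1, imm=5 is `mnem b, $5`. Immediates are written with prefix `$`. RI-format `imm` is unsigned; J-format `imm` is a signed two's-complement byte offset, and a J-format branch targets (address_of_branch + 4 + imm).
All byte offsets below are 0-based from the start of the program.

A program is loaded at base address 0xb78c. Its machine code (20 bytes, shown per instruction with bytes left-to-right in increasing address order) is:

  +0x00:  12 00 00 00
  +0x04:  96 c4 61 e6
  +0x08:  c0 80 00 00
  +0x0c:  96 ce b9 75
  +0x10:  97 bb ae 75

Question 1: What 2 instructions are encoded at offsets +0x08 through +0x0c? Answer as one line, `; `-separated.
store b, a; set b, $5159285

@+08  big-endian(c0 80 00 00) = 0xc0800000
  op=0xc0800000>>25=0x60 ⇒ store (RR)
  rd: (w>>23)&0x3=0x1 → b
  rs: (w>>21)&0x3=0x0 → a
@+0c  big-endian(96 ce b9 75) = 0x96ceb975
  op=0x96ceb975>>25=0x4b ⇒ set (RI)
  rd: (w>>23)&0x3=0x1 → b
  imm: (w>>0)&0x7fffff=0x4eb975 → $5159285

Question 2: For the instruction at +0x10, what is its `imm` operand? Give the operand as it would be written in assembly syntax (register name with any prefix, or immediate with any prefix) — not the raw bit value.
off 0x10: read 97 bb ae 75 as big → 0x97bbae75
  opcode bits[31:25]=0x4b: set/RI
  [24:23] rd=3 = d
  [22:0] imm=3911285 = $3911285

$3911285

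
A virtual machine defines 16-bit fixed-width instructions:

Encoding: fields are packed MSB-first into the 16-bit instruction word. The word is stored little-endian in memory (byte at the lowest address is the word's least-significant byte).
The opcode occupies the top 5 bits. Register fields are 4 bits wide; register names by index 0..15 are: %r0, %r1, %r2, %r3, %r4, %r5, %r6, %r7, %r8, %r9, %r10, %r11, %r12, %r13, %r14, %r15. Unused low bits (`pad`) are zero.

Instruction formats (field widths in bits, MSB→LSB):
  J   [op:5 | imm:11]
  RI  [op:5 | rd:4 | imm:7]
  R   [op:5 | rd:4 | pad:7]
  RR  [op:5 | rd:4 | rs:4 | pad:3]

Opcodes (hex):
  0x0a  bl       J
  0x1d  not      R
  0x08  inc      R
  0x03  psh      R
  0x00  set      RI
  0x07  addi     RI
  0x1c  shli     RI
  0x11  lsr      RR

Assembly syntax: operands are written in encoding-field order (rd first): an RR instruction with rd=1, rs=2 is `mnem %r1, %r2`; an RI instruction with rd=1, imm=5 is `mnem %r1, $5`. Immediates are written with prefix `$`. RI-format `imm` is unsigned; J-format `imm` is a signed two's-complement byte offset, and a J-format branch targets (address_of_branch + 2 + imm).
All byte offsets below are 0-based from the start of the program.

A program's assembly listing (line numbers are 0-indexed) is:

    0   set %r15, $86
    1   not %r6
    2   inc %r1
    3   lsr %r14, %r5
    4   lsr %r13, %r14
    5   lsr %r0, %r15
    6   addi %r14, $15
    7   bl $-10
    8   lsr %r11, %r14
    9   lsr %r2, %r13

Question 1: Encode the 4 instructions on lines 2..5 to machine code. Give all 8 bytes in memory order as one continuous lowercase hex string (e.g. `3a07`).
line 2 (inc): pack op=0x8:5|rd=1:4|pad=0:7 = 0x4080; little→ 80 40
line 3 (lsr): pack op=0x11:5|rd=14:4|rs=5:4|pad=0:3 = 0x8f28; little→ 28 8f
line 4 (lsr): pack op=0x11:5|rd=13:4|rs=14:4|pad=0:3 = 0x8ef0; little→ f0 8e
line 5 (lsr): pack op=0x11:5|rd=0:4|rs=15:4|pad=0:3 = 0x8878; little→ 78 88

8040288ff08e7888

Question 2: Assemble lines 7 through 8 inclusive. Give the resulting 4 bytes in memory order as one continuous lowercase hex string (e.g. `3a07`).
L7: bl op=0xa:5|imm=-10:11 ⇒ 0x57f6 ⇒ little f6 57
L8: lsr op=0x11:5|rd=11:4|rs=14:4|pad=0:3 ⇒ 0x8df0 ⇒ little f0 8d

f657f08d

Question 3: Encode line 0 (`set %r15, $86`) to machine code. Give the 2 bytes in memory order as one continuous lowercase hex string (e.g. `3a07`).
line 0 (set): pack op=0x0:5|rd=15:4|imm=86:7 = 0x07d6; little→ d6 07

d607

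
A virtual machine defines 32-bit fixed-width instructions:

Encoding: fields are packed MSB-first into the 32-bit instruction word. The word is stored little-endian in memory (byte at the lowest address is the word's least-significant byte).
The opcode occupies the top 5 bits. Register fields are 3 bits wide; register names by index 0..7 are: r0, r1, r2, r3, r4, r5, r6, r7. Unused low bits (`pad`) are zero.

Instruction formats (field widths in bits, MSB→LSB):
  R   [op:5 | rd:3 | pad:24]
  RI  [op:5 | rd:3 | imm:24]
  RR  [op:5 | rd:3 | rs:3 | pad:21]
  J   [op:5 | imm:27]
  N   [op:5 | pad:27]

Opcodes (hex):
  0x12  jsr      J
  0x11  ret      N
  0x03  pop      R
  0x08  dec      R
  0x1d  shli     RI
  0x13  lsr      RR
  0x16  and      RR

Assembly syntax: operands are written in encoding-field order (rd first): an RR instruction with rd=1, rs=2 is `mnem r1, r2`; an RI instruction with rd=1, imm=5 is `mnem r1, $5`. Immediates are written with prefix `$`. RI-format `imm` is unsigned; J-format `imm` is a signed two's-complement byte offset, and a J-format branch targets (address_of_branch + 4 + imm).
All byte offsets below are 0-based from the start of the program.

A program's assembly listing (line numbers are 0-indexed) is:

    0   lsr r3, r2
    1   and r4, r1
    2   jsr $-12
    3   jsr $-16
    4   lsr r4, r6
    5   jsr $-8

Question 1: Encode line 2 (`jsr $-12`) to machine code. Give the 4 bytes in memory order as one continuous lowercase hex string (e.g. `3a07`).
f4ffff97

line 2 (jsr): pack op=0x12:5|imm=-12:27 = 0x97fffff4; little→ f4 ff ff 97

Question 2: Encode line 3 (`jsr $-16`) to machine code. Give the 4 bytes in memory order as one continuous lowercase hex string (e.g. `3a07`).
3. jsr fields op=0x12:5|imm=-16:27 → word 97fffff0h → f0 ff ff 97

f0ffff97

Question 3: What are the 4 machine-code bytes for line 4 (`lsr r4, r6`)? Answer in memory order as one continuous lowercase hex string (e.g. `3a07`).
0000c09c

line 4 (lsr): pack op=0x13:5|rd=4:3|rs=6:3|pad=0:21 = 0x9cc00000; little→ 00 00 c0 9c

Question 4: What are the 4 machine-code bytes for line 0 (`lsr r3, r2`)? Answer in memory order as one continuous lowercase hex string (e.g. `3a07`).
0000409b

L0: lsr op=0x13:5|rd=3:3|rs=2:3|pad=0:21 ⇒ 0x9b400000 ⇒ little 00 00 40 9b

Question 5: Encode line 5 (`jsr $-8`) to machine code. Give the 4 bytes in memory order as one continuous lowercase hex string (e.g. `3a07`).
L5: jsr op=0x12:5|imm=-8:27 ⇒ 0x97fffff8 ⇒ little f8 ff ff 97

f8ffff97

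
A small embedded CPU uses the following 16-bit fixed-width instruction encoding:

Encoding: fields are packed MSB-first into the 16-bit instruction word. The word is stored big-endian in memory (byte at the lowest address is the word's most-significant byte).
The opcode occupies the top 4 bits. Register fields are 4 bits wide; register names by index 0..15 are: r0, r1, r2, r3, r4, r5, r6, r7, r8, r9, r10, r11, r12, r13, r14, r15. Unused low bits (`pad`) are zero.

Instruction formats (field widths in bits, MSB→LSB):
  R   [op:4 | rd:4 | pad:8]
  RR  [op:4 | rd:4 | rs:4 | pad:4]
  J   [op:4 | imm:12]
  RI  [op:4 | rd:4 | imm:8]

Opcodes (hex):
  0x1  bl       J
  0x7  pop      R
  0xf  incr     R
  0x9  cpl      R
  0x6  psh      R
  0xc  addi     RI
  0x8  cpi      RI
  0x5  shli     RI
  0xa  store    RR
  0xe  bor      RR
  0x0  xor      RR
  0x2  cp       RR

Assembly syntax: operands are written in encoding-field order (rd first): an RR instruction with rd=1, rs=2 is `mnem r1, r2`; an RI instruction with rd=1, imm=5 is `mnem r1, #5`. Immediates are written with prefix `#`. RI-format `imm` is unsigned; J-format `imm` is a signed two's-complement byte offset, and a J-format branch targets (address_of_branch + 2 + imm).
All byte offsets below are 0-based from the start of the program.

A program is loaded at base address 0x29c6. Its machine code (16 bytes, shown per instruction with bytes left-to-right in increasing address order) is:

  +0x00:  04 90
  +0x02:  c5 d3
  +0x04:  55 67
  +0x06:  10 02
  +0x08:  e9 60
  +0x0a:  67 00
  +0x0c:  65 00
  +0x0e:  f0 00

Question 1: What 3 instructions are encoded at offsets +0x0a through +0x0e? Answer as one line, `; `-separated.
psh r7; psh r5; incr r0

[0a] 67 00 → 0x6700
  opcode bits[15:12]=0x6: psh/R
  rd: (w>>8)&0xf=0x7 → r7
[0c] 65 00 → 0x6500
  opcode bits[15:12]=0x6: psh/R
  rd: (w>>8)&0xf=0x5 → r5
[0e] f0 00 → 0xf000
  opcode bits[15:12]=0xf: incr/R
  rd: (w>>8)&0xf=0x0 → r0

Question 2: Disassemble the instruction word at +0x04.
shli r5, #103

off 0x04: read 55 67 as big → 0x5567
  op=0x5567>>12=0x5 ⇒ shli (RI)
  [11:8] rd=5 = r5
  [7:0] imm=103 = #103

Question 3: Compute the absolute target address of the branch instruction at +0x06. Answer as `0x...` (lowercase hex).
+0x06: 10 02 ⇒ word 0x1002 (big)
  top 4b → 0x1 → bl [J]
  imm: (w>>0)&0xfff=0x2 → #2
  target = base 0x29c6 + off 0x06 + 2 + imm 2 = 0x29d0

0x29d0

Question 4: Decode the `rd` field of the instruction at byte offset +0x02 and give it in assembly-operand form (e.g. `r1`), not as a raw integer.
r5

@+02  big-endian(c5 d3) = 0xc5d3
  opcode bits[15:12]=0xc: addi/RI
  rd@[11:8]=0x5 ⇒ r5
  imm@[7:0]=0xd3 ⇒ #211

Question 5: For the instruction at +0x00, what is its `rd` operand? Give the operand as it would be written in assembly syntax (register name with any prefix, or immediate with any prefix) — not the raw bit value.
off 0x00: read 04 90 as big → 0x0490
  top 4b → 0x0 → xor [RR]
  [11:8] rd=4 = r4
  [7:4] rs=9 = r9

r4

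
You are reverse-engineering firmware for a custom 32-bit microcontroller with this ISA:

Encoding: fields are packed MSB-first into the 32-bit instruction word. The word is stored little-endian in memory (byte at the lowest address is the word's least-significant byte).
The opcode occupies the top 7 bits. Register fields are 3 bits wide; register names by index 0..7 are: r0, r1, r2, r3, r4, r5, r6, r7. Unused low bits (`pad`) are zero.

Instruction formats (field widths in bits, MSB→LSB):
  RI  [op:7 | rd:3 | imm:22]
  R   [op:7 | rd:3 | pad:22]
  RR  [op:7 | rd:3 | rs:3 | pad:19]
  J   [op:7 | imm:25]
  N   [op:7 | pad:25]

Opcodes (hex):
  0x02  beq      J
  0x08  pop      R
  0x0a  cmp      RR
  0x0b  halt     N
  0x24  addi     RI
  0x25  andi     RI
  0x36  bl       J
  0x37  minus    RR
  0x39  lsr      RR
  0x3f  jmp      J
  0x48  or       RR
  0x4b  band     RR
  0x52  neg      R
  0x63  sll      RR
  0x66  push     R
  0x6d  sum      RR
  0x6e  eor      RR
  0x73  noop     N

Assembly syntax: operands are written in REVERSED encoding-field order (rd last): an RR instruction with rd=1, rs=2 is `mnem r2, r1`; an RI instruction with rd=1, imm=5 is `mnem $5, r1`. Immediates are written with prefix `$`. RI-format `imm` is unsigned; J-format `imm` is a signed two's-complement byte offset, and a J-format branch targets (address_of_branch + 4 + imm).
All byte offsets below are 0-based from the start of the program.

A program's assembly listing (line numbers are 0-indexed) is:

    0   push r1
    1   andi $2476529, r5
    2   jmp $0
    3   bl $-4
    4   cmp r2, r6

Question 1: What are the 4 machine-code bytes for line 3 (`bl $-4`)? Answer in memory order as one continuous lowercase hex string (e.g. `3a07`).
fcffff6d

L3: bl op=0x36:7|imm=-4:25 ⇒ 0x6dfffffc ⇒ little fc ff ff 6d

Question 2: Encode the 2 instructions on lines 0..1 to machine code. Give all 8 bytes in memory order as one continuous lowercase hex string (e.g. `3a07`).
000040ccf1c9654b

L0: push op=0x66:7|rd=1:3|pad=0:22 ⇒ 0xcc400000 ⇒ little 00 00 40 cc
L1: andi op=0x25:7|rd=5:3|imm=2476529:22 ⇒ 0x4b65c9f1 ⇒ little f1 c9 65 4b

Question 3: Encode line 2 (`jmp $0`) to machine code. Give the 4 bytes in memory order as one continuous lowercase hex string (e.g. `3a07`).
L2: jmp op=0x3f:7|imm=0:25 ⇒ 0x7e000000 ⇒ little 00 00 00 7e

0000007e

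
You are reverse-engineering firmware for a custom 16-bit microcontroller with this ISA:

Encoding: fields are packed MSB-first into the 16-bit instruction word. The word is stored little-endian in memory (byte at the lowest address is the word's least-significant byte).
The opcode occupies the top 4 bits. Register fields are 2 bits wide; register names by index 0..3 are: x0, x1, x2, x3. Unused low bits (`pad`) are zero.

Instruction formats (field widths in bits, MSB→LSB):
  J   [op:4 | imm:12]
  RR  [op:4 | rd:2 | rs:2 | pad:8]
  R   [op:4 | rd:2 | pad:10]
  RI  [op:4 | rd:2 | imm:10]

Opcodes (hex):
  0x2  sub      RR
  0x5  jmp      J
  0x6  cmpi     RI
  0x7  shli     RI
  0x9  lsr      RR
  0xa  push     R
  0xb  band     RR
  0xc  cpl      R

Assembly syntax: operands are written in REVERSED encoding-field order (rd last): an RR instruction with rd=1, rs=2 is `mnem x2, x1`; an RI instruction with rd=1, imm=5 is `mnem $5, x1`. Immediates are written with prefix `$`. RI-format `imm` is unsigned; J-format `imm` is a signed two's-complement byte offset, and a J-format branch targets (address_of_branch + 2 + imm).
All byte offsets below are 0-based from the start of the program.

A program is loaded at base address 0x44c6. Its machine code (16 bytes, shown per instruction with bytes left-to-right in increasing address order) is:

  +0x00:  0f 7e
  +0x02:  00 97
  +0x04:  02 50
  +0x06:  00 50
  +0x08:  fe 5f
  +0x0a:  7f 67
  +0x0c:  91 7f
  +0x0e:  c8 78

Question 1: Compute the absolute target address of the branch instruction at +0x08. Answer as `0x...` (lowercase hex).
[08] fe 5f → 0x5ffe
  top 4b → 0x5 → jmp [J]
  imm@[11:0]=0xffe (s12→-2) ⇒ $-2
  target = base 0x44c6 + off 0x08 + 2 + imm -2 = 0x44ce

0x44ce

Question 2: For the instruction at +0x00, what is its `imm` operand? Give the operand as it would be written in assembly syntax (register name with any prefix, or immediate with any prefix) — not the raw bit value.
$527

[00] 0f 7e → 0x7e0f
  op=0x7e0f>>12=0x7 ⇒ shli (RI)
  [11:10] rd=3 = x3
  [9:0] imm=527 = $527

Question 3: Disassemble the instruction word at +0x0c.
shli $913, x3

off 0x0c: read 91 7f as little → 0x7f91
  opcode bits[15:12]=0x7: shli/RI
  rd@[11:10]=0x3 ⇒ x3
  imm@[9:0]=0x391 ⇒ $913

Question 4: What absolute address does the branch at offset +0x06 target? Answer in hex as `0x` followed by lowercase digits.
+0x06: 00 50 ⇒ word 0x5000 (little)
  top 4b → 0x5 → jmp [J]
  [11:0] imm=0 = $0
  target = base 0x44c6 + off 0x06 + 2 + imm 0 = 0x44ce

0x44ce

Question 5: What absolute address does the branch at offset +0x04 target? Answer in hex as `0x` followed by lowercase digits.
0x44ce

[04] 02 50 → 0x5002
  op=0x5002>>12=0x5 ⇒ jmp (J)
  [11:0] imm=2 = $2
  target = base 0x44c6 + off 0x04 + 2 + imm 2 = 0x44ce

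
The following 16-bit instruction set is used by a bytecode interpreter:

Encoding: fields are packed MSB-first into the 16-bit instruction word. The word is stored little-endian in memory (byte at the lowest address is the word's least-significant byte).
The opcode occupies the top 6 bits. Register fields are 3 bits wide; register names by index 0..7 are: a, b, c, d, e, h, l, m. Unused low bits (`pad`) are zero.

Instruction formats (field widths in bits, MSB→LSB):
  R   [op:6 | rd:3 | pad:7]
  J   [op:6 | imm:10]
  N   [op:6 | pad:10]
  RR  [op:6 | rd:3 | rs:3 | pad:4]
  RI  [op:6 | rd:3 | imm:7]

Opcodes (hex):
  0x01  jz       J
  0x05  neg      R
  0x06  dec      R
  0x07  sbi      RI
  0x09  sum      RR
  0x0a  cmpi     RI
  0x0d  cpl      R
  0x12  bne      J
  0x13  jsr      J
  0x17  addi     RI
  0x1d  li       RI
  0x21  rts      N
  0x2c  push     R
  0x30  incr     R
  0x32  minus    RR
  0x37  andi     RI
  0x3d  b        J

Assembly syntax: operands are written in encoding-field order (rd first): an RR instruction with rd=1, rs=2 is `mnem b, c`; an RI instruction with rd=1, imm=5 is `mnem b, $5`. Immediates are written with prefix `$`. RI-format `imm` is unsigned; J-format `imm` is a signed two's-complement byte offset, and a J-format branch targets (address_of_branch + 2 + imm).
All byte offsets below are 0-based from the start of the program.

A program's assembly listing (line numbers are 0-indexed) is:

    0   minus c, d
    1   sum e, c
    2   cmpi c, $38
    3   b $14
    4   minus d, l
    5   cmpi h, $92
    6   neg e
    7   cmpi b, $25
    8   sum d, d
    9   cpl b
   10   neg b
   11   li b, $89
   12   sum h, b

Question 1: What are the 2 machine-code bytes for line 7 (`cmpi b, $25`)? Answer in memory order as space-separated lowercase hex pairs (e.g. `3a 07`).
L7: cmpi op=0xa:6|rd=1:3|imm=25:7 ⇒ 0x2899 ⇒ little 99 28

99 28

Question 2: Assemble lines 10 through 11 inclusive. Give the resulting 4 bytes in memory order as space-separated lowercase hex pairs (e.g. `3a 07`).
10. neg fields op=0x5:6|rd=1:3|pad=0:7 → word 1480h → 80 14
11. li fields op=0x1d:6|rd=1:3|imm=89:7 → word 74d9h → d9 74

80 14 d9 74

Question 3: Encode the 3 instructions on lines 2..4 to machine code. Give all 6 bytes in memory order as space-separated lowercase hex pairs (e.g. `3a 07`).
2. cmpi fields op=0xa:6|rd=2:3|imm=38:7 → word 2926h → 26 29
3. b fields op=0x3d:6|imm=14:10 → word f40eh → 0e f4
4. minus fields op=0x32:6|rd=3:3|rs=6:3|pad=0:4 → word c9e0h → e0 c9

26 29 0e f4 e0 c9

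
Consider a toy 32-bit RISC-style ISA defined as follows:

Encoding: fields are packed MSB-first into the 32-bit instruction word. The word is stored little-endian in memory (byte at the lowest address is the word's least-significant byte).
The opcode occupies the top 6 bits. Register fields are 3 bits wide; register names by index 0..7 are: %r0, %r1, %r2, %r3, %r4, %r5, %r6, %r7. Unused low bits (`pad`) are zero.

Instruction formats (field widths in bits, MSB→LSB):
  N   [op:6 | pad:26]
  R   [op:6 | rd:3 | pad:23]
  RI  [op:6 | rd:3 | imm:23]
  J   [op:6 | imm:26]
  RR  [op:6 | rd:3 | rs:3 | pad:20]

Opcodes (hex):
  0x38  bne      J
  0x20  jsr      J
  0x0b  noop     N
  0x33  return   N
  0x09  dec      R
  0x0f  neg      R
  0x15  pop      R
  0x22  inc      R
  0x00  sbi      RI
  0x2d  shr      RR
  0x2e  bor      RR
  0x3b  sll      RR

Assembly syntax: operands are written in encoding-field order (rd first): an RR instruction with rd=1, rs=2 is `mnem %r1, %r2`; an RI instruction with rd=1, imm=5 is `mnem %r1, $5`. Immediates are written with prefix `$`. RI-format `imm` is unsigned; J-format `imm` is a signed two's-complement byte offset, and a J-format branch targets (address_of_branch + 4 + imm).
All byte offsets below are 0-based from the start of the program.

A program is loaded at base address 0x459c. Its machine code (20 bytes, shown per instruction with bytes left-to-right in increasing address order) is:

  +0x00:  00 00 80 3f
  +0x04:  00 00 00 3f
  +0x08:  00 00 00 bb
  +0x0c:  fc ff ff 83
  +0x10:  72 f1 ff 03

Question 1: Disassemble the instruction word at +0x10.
sbi %r7, $8384882

+0x10: 72 f1 ff 03 ⇒ word 0x03fff172 (little)
  op=0x03fff172>>26=0x0 ⇒ sbi (RI)
  rd@[25:23]=0x7 ⇒ %r7
  imm@[22:0]=0x7ff172 ⇒ $8384882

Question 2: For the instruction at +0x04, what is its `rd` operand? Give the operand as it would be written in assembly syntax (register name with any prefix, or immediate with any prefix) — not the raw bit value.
[04] 00 00 00 3f → 0x3f000000
  op=0x3f000000>>26=0xf ⇒ neg (R)
  rd: (w>>23)&0x7=0x6 → %r6

%r6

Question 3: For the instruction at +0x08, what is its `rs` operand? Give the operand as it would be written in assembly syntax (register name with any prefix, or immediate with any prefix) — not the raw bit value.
%r0

+0x08: 00 00 00 bb ⇒ word 0xbb000000 (little)
  op=0xbb000000>>26=0x2e ⇒ bor (RR)
  rd@[25:23]=0x6 ⇒ %r6
  rs@[22:20]=0x0 ⇒ %r0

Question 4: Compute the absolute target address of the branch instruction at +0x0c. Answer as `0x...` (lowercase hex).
0x45a8

+0x0c: fc ff ff 83 ⇒ word 0x83fffffc (little)
  opcode bits[31:26]=0x20: jsr/J
  imm: (w>>0)&0x3ffffff=0x3fffffc (s26→-4) → $-4
  target = base 0x459c + off 0x0c + 4 + imm -4 = 0x45a8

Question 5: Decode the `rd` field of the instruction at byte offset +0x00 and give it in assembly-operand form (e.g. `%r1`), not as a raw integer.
%r7

@+00  little-endian(00 00 80 3f) = 0x3f800000
  opcode bits[31:26]=0xf: neg/R
  [25:23] rd=7 = %r7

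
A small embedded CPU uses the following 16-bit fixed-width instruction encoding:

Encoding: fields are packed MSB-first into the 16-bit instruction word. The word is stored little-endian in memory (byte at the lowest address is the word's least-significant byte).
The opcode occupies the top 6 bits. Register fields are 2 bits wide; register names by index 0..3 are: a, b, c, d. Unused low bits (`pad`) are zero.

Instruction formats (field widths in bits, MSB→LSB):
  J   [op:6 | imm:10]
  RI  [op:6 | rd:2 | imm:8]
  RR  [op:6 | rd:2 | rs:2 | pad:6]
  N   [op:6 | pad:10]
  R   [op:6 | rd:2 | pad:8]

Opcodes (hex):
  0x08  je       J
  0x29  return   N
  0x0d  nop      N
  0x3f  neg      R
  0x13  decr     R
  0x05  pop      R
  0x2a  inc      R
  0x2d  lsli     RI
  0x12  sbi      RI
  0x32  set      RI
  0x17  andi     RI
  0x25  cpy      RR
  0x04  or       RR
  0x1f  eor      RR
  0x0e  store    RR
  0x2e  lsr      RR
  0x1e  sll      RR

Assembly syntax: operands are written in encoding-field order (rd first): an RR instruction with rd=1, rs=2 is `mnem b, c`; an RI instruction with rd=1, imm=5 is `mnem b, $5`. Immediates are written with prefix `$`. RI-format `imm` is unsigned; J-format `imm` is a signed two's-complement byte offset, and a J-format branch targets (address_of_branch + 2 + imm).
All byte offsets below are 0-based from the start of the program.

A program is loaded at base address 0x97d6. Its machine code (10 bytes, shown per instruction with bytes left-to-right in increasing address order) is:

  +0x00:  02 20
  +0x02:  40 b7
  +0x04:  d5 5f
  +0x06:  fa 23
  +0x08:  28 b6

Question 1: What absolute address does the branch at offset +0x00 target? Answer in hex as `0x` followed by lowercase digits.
@+00  little-endian(02 20) = 0x2002
  opcode bits[15:10]=0x8: je/J
  imm: (w>>0)&0x3ff=0x2 → $2
  target = base 0x97d6 + off 0x00 + 2 + imm 2 = 0x97da

0x97da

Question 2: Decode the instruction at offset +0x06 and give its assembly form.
@+06  little-endian(fa 23) = 0x23fa
  op=0x23fa>>10=0x8 ⇒ je (J)
  imm: (w>>0)&0x3ff=0x3fa (s10→-6) → $-6

je $-6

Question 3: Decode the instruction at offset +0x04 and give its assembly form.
off 0x04: read d5 5f as little → 0x5fd5
  top 6b → 0x17 → andi [RI]
  [9:8] rd=3 = d
  [7:0] imm=213 = $213

andi d, $213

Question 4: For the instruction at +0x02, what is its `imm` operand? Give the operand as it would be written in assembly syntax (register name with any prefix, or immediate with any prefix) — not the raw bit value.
+0x02: 40 b7 ⇒ word 0xb740 (little)
  opcode bits[15:10]=0x2d: lsli/RI
  [9:8] rd=3 = d
  [7:0] imm=64 = $64

$64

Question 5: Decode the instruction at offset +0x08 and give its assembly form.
[08] 28 b6 → 0xb628
  op=0xb628>>10=0x2d ⇒ lsli (RI)
  [9:8] rd=2 = c
  [7:0] imm=40 = $40

lsli c, $40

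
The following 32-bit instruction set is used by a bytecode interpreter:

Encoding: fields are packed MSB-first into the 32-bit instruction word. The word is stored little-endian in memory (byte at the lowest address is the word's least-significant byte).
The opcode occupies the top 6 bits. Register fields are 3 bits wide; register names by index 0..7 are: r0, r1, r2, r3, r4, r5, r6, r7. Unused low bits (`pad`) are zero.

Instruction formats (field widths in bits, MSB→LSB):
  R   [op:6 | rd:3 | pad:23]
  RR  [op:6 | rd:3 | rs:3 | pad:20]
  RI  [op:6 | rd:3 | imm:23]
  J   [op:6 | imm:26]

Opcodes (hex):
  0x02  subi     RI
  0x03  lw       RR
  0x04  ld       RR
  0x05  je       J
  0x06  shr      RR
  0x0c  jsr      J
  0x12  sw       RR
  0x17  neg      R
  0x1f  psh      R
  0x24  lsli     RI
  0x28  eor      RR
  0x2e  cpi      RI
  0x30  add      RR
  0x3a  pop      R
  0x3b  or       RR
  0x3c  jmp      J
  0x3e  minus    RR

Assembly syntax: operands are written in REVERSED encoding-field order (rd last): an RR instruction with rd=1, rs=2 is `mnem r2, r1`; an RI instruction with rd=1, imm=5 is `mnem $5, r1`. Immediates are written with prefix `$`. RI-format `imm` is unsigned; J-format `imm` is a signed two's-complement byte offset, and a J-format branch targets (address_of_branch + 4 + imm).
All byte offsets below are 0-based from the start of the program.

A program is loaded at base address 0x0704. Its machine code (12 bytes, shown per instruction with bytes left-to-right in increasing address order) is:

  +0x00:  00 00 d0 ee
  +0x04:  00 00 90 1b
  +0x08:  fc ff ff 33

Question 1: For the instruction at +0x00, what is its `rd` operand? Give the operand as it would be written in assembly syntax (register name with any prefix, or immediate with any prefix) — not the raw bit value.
off 0x00: read 00 00 d0 ee as little → 0xeed00000
  opcode bits[31:26]=0x3b: or/RR
  rd: (w>>23)&0x7=0x5 → r5
  rs: (w>>20)&0x7=0x5 → r5

r5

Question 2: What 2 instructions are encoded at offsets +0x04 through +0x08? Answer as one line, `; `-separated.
shr r1, r7; jsr $-4

@+04  little-endian(00 00 90 1b) = 0x1b900000
  opcode bits[31:26]=0x6: shr/RR
  [25:23] rd=7 = r7
  [22:20] rs=1 = r1
@+08  little-endian(fc ff ff 33) = 0x33fffffc
  opcode bits[31:26]=0xc: jsr/J
  [25:0] imm=67108860 (s26→-4) = $-4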